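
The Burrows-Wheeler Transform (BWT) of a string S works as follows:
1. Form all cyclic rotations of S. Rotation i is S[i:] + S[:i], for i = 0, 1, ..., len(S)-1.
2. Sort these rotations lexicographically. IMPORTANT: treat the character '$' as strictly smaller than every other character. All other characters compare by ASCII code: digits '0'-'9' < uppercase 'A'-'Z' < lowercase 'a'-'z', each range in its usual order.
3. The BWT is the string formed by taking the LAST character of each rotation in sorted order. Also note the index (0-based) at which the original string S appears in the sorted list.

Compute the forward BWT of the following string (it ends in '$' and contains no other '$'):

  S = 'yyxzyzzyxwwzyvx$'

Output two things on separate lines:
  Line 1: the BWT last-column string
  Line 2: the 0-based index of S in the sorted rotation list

All 16 rotations (rotation i = S[i:]+S[:i]):
  rot[0] = yyxzyzzyxwwzyvx$
  rot[1] = yxzyzzyxwwzyvx$y
  rot[2] = xzyzzyxwwzyvx$yy
  rot[3] = zyzzyxwwzyvx$yyx
  rot[4] = yzzyxwwzyvx$yyxz
  rot[5] = zzyxwwzyvx$yyxzy
  rot[6] = zyxwwzyvx$yyxzyz
  rot[7] = yxwwzyvx$yyxzyzz
  rot[8] = xwwzyvx$yyxzyzzy
  rot[9] = wwzyvx$yyxzyzzyx
  rot[10] = wzyvx$yyxzyzzyxw
  rot[11] = zyvx$yyxzyzzyxww
  rot[12] = yvx$yyxzyzzyxwwz
  rot[13] = vx$yyxzyzzyxwwzy
  rot[14] = x$yyxzyzzyxwwzyv
  rot[15] = $yyxzyzzyxwwzyvx
Sorted (with $ < everything):
  sorted[0] = $yyxzyzzyxwwzyvx  (last char: 'x')
  sorted[1] = vx$yyxzyzzyxwwzy  (last char: 'y')
  sorted[2] = wwzyvx$yyxzyzzyx  (last char: 'x')
  sorted[3] = wzyvx$yyxzyzzyxw  (last char: 'w')
  sorted[4] = x$yyxzyzzyxwwzyv  (last char: 'v')
  sorted[5] = xwwzyvx$yyxzyzzy  (last char: 'y')
  sorted[6] = xzyzzyxwwzyvx$yy  (last char: 'y')
  sorted[7] = yvx$yyxzyzzyxwwz  (last char: 'z')
  sorted[8] = yxwwzyvx$yyxzyzz  (last char: 'z')
  sorted[9] = yxzyzzyxwwzyvx$y  (last char: 'y')
  sorted[10] = yyxzyzzyxwwzyvx$  (last char: '$')
  sorted[11] = yzzyxwwzyvx$yyxz  (last char: 'z')
  sorted[12] = zyvx$yyxzyzzyxww  (last char: 'w')
  sorted[13] = zyxwwzyvx$yyxzyz  (last char: 'z')
  sorted[14] = zyzzyxwwzyvx$yyx  (last char: 'x')
  sorted[15] = zzyxwwzyvx$yyxzy  (last char: 'y')
Last column: xyxwvyyzzy$zwzxy
Original string S is at sorted index 10

Answer: xyxwvyyzzy$zwzxy
10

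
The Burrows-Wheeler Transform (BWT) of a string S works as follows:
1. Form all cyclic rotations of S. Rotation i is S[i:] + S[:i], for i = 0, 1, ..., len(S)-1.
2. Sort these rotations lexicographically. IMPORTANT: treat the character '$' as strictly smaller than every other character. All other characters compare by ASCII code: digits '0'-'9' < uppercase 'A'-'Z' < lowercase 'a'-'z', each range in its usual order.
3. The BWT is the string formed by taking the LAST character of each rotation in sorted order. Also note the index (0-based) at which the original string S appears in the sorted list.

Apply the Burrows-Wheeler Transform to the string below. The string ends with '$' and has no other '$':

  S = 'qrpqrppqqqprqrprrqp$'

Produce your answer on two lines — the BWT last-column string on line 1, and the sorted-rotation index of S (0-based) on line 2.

All 20 rotations (rotation i = S[i:]+S[:i]):
  rot[0] = qrpqrppqqqprqrprrqp$
  rot[1] = rpqrppqqqprqrprrqp$q
  rot[2] = pqrppqqqprqrprrqp$qr
  rot[3] = qrppqqqprqrprrqp$qrp
  rot[4] = rppqqqprqrprrqp$qrpq
  rot[5] = ppqqqprqrprrqp$qrpqr
  rot[6] = pqqqprqrprrqp$qrpqrp
  rot[7] = qqqprqrprrqp$qrpqrpp
  rot[8] = qqprqrprrqp$qrpqrppq
  rot[9] = qprqrprrqp$qrpqrppqq
  rot[10] = prqrprrqp$qrpqrppqqq
  rot[11] = rqrprrqp$qrpqrppqqqp
  rot[12] = qrprrqp$qrpqrppqqqpr
  rot[13] = rprrqp$qrpqrppqqqprq
  rot[14] = prrqp$qrpqrppqqqprqr
  rot[15] = rrqp$qrpqrppqqqprqrp
  rot[16] = rqp$qrpqrppqqqprqrpr
  rot[17] = qp$qrpqrppqqqprqrprr
  rot[18] = p$qrpqrppqqqprqrprrq
  rot[19] = $qrpqrppqqqprqrprrqp
Sorted (with $ < everything):
  sorted[0] = $qrpqrppqqqprqrprrqp  (last char: 'p')
  sorted[1] = p$qrpqrppqqqprqrprrq  (last char: 'q')
  sorted[2] = ppqqqprqrprrqp$qrpqr  (last char: 'r')
  sorted[3] = pqqqprqrprrqp$qrpqrp  (last char: 'p')
  sorted[4] = pqrppqqqprqrprrqp$qr  (last char: 'r')
  sorted[5] = prqrprrqp$qrpqrppqqq  (last char: 'q')
  sorted[6] = prrqp$qrpqrppqqqprqr  (last char: 'r')
  sorted[7] = qp$qrpqrppqqqprqrprr  (last char: 'r')
  sorted[8] = qprqrprrqp$qrpqrppqq  (last char: 'q')
  sorted[9] = qqprqrprrqp$qrpqrppq  (last char: 'q')
  sorted[10] = qqqprqrprrqp$qrpqrpp  (last char: 'p')
  sorted[11] = qrppqqqprqrprrqp$qrp  (last char: 'p')
  sorted[12] = qrpqrppqqqprqrprrqp$  (last char: '$')
  sorted[13] = qrprrqp$qrpqrppqqqpr  (last char: 'r')
  sorted[14] = rppqqqprqrprrqp$qrpq  (last char: 'q')
  sorted[15] = rpqrppqqqprqrprrqp$q  (last char: 'q')
  sorted[16] = rprrqp$qrpqrppqqqprq  (last char: 'q')
  sorted[17] = rqp$qrpqrppqqqprqrpr  (last char: 'r')
  sorted[18] = rqrprrqp$qrpqrppqqqp  (last char: 'p')
  sorted[19] = rrqp$qrpqrppqqqprqrp  (last char: 'p')
Last column: pqrprqrrqqpp$rqqqrpp
Original string S is at sorted index 12

Answer: pqrprqrrqqpp$rqqqrpp
12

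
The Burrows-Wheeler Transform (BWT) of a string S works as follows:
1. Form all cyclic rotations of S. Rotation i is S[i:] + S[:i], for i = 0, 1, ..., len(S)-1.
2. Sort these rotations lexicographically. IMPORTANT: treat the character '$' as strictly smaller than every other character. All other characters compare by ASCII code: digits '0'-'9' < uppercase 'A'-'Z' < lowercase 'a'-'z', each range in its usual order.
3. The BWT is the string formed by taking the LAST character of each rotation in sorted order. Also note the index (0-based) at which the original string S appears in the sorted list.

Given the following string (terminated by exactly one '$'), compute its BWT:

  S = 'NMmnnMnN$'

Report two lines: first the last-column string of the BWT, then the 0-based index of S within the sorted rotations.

All 9 rotations (rotation i = S[i:]+S[:i]):
  rot[0] = NMmnnMnN$
  rot[1] = MmnnMnN$N
  rot[2] = mnnMnN$NM
  rot[3] = nnMnN$NMm
  rot[4] = nMnN$NMmn
  rot[5] = MnN$NMmnn
  rot[6] = nN$NMmnnM
  rot[7] = N$NMmnnMn
  rot[8] = $NMmnnMnN
Sorted (with $ < everything):
  sorted[0] = $NMmnnMnN  (last char: 'N')
  sorted[1] = MmnnMnN$N  (last char: 'N')
  sorted[2] = MnN$NMmnn  (last char: 'n')
  sorted[3] = N$NMmnnMn  (last char: 'n')
  sorted[4] = NMmnnMnN$  (last char: '$')
  sorted[5] = mnnMnN$NM  (last char: 'M')
  sorted[6] = nMnN$NMmn  (last char: 'n')
  sorted[7] = nN$NMmnnM  (last char: 'M')
  sorted[8] = nnMnN$NMm  (last char: 'm')
Last column: NNnn$MnMm
Original string S is at sorted index 4

Answer: NNnn$MnMm
4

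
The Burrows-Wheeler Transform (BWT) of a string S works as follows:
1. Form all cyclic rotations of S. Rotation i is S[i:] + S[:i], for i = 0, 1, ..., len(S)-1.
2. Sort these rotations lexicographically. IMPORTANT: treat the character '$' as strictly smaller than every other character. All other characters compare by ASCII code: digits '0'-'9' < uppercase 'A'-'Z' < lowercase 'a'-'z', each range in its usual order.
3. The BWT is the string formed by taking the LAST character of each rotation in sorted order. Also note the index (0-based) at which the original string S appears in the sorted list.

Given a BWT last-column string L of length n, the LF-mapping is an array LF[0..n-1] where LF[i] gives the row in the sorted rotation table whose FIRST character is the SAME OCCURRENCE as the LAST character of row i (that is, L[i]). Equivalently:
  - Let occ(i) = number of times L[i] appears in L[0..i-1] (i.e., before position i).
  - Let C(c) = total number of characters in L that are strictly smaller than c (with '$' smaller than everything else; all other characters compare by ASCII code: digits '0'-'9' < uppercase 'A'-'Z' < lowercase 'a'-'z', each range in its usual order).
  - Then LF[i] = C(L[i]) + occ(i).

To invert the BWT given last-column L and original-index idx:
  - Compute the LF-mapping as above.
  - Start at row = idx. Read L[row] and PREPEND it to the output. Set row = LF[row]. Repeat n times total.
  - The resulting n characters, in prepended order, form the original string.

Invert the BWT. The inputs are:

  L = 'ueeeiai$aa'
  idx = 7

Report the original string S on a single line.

Answer: ieaeaieau$

Derivation:
LF mapping: 9 4 5 6 7 1 8 0 2 3
Walk LF starting at row 7, prepending L[row]:
  step 1: row=7, L[7]='$', prepend. Next row=LF[7]=0
  step 2: row=0, L[0]='u', prepend. Next row=LF[0]=9
  step 3: row=9, L[9]='a', prepend. Next row=LF[9]=3
  step 4: row=3, L[3]='e', prepend. Next row=LF[3]=6
  step 5: row=6, L[6]='i', prepend. Next row=LF[6]=8
  step 6: row=8, L[8]='a', prepend. Next row=LF[8]=2
  step 7: row=2, L[2]='e', prepend. Next row=LF[2]=5
  step 8: row=5, L[5]='a', prepend. Next row=LF[5]=1
  step 9: row=1, L[1]='e', prepend. Next row=LF[1]=4
  step 10: row=4, L[4]='i', prepend. Next row=LF[4]=7
Reversed output: ieaeaieau$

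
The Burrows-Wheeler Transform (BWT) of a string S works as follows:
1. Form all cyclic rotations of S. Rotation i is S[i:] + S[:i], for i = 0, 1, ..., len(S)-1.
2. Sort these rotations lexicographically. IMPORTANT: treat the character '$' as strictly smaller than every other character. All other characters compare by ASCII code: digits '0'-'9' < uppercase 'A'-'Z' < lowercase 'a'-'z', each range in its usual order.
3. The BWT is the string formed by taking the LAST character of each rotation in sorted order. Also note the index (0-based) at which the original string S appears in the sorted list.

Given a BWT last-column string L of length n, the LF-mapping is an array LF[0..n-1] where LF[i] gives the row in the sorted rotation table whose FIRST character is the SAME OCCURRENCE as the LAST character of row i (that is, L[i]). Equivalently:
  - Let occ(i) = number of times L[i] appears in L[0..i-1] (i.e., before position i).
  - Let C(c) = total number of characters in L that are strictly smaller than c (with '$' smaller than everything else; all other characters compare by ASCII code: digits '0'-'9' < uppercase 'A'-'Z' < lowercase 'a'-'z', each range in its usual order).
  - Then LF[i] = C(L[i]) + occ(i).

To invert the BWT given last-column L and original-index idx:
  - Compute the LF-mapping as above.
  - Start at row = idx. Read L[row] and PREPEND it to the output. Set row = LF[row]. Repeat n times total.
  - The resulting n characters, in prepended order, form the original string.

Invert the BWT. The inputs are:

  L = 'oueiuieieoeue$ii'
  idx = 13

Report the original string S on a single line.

LF mapping: 11 13 1 6 14 7 2 8 3 12 4 15 5 0 9 10
Walk LF starting at row 13, prepending L[row]:
  step 1: row=13, L[13]='$', prepend. Next row=LF[13]=0
  step 2: row=0, L[0]='o', prepend. Next row=LF[0]=11
  step 3: row=11, L[11]='u', prepend. Next row=LF[11]=15
  step 4: row=15, L[15]='i', prepend. Next row=LF[15]=10
  step 5: row=10, L[10]='e', prepend. Next row=LF[10]=4
  step 6: row=4, L[4]='u', prepend. Next row=LF[4]=14
  step 7: row=14, L[14]='i', prepend. Next row=LF[14]=9
  step 8: row=9, L[9]='o', prepend. Next row=LF[9]=12
  step 9: row=12, L[12]='e', prepend. Next row=LF[12]=5
  step 10: row=5, L[5]='i', prepend. Next row=LF[5]=7
  step 11: row=7, L[7]='i', prepend. Next row=LF[7]=8
  step 12: row=8, L[8]='e', prepend. Next row=LF[8]=3
  step 13: row=3, L[3]='i', prepend. Next row=LF[3]=6
  step 14: row=6, L[6]='e', prepend. Next row=LF[6]=2
  step 15: row=2, L[2]='e', prepend. Next row=LF[2]=1
  step 16: row=1, L[1]='u', prepend. Next row=LF[1]=13
Reversed output: ueeieiieoiueiuo$

Answer: ueeieiieoiueiuo$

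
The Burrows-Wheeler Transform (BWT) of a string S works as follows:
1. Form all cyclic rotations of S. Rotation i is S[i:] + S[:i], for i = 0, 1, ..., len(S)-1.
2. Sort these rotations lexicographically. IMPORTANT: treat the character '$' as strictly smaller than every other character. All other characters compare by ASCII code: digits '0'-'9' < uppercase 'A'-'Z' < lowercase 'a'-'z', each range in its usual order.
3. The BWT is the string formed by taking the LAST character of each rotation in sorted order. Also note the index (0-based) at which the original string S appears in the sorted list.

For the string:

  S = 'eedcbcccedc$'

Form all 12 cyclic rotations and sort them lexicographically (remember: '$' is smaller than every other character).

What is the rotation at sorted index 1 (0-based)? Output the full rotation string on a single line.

Answer: bcccedc$eedc

Derivation:
All 12 rotations (rotation i = S[i:]+S[:i]):
  rot[0] = eedcbcccedc$
  rot[1] = edcbcccedc$e
  rot[2] = dcbcccedc$ee
  rot[3] = cbcccedc$eed
  rot[4] = bcccedc$eedc
  rot[5] = cccedc$eedcb
  rot[6] = ccedc$eedcbc
  rot[7] = cedc$eedcbcc
  rot[8] = edc$eedcbccc
  rot[9] = dc$eedcbccce
  rot[10] = c$eedcbccced
  rot[11] = $eedcbcccedc
Sorted (with $ < everything):
  sorted[0] = $eedcbcccedc
  sorted[1] = bcccedc$eedc
  sorted[2] = c$eedcbccced
  sorted[3] = cbcccedc$eed
  sorted[4] = cccedc$eedcb
  sorted[5] = ccedc$eedcbc
  sorted[6] = cedc$eedcbcc
  sorted[7] = dc$eedcbccce
  sorted[8] = dcbcccedc$ee
  sorted[9] = edc$eedcbccc
  sorted[10] = edcbcccedc$e
  sorted[11] = eedcbcccedc$
sorted[1] = bcccedc$eedc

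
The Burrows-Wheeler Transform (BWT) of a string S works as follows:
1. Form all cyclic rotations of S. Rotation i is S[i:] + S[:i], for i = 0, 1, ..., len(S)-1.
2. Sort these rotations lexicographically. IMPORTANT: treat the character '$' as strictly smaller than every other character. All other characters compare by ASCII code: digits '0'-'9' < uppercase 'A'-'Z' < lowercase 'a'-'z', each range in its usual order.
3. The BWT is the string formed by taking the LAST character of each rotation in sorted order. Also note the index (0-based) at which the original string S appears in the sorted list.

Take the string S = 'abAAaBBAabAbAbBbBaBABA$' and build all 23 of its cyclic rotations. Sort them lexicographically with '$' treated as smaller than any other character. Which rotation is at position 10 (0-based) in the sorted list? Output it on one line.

Answer: BAabAbAbBbBaBABA$abAAaB

Derivation:
All 23 rotations (rotation i = S[i:]+S[:i]):
  rot[0] = abAAaBBAabAbAbBbBaBABA$
  rot[1] = bAAaBBAabAbAbBbBaBABA$a
  rot[2] = AAaBBAabAbAbBbBaBABA$ab
  rot[3] = AaBBAabAbAbBbBaBABA$abA
  rot[4] = aBBAabAbAbBbBaBABA$abAA
  rot[5] = BBAabAbAbBbBaBABA$abAAa
  rot[6] = BAabAbAbBbBaBABA$abAAaB
  rot[7] = AabAbAbBbBaBABA$abAAaBB
  rot[8] = abAbAbBbBaBABA$abAAaBBA
  rot[9] = bAbAbBbBaBABA$abAAaBBAa
  rot[10] = AbAbBbBaBABA$abAAaBBAab
  rot[11] = bAbBbBaBABA$abAAaBBAabA
  rot[12] = AbBbBaBABA$abAAaBBAabAb
  rot[13] = bBbBaBABA$abAAaBBAabAbA
  rot[14] = BbBaBABA$abAAaBBAabAbAb
  rot[15] = bBaBABA$abAAaBBAabAbAbB
  rot[16] = BaBABA$abAAaBBAabAbAbBb
  rot[17] = aBABA$abAAaBBAabAbAbBbB
  rot[18] = BABA$abAAaBBAabAbAbBbBa
  rot[19] = ABA$abAAaBBAabAbAbBbBaB
  rot[20] = BA$abAAaBBAabAbAbBbBaBA
  rot[21] = A$abAAaBBAabAbAbBbBaBAB
  rot[22] = $abAAaBBAabAbAbBbBaBABA
Sorted (with $ < everything):
  sorted[0] = $abAAaBBAabAbAbBbBaBABA
  sorted[1] = A$abAAaBBAabAbAbBbBaBAB
  sorted[2] = AAaBBAabAbAbBbBaBABA$ab
  sorted[3] = ABA$abAAaBBAabAbAbBbBaB
  sorted[4] = AaBBAabAbAbBbBaBABA$abA
  sorted[5] = AabAbAbBbBaBABA$abAAaBB
  sorted[6] = AbAbBbBaBABA$abAAaBBAab
  sorted[7] = AbBbBaBABA$abAAaBBAabAb
  sorted[8] = BA$abAAaBBAabAbAbBbBaBA
  sorted[9] = BABA$abAAaBBAabAbAbBbBa
  sorted[10] = BAabAbAbBbBaBABA$abAAaB
  sorted[11] = BBAabAbAbBbBaBABA$abAAa
  sorted[12] = BaBABA$abAAaBBAabAbAbBb
  sorted[13] = BbBaBABA$abAAaBBAabAbAb
  sorted[14] = aBABA$abAAaBBAabAbAbBbB
  sorted[15] = aBBAabAbAbBbBaBABA$abAA
  sorted[16] = abAAaBBAabAbAbBbBaBABA$
  sorted[17] = abAbAbBbBaBABA$abAAaBBA
  sorted[18] = bAAaBBAabAbAbBbBaBABA$a
  sorted[19] = bAbAbBbBaBABA$abAAaBBAa
  sorted[20] = bAbBbBaBABA$abAAaBBAabA
  sorted[21] = bBaBABA$abAAaBBAabAbAbB
  sorted[22] = bBbBaBABA$abAAaBBAabAbA
sorted[10] = BAabAbAbBbBaBABA$abAAaB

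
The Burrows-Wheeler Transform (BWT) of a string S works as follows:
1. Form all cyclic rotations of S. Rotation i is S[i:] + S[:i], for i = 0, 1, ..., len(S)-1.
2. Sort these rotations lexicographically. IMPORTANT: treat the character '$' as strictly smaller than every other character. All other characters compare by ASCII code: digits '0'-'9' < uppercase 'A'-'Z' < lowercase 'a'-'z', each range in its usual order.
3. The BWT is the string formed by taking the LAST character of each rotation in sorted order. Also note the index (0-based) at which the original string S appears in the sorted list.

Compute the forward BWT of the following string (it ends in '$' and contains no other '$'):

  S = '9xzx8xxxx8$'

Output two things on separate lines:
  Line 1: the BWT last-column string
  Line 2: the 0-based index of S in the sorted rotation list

Answer: 8xx$xzxx89x
3

Derivation:
All 11 rotations (rotation i = S[i:]+S[:i]):
  rot[0] = 9xzx8xxxx8$
  rot[1] = xzx8xxxx8$9
  rot[2] = zx8xxxx8$9x
  rot[3] = x8xxxx8$9xz
  rot[4] = 8xxxx8$9xzx
  rot[5] = xxxx8$9xzx8
  rot[6] = xxx8$9xzx8x
  rot[7] = xx8$9xzx8xx
  rot[8] = x8$9xzx8xxx
  rot[9] = 8$9xzx8xxxx
  rot[10] = $9xzx8xxxx8
Sorted (with $ < everything):
  sorted[0] = $9xzx8xxxx8  (last char: '8')
  sorted[1] = 8$9xzx8xxxx  (last char: 'x')
  sorted[2] = 8xxxx8$9xzx  (last char: 'x')
  sorted[3] = 9xzx8xxxx8$  (last char: '$')
  sorted[4] = x8$9xzx8xxx  (last char: 'x')
  sorted[5] = x8xxxx8$9xz  (last char: 'z')
  sorted[6] = xx8$9xzx8xx  (last char: 'x')
  sorted[7] = xxx8$9xzx8x  (last char: 'x')
  sorted[8] = xxxx8$9xzx8  (last char: '8')
  sorted[9] = xzx8xxxx8$9  (last char: '9')
  sorted[10] = zx8xxxx8$9x  (last char: 'x')
Last column: 8xx$xzxx89x
Original string S is at sorted index 3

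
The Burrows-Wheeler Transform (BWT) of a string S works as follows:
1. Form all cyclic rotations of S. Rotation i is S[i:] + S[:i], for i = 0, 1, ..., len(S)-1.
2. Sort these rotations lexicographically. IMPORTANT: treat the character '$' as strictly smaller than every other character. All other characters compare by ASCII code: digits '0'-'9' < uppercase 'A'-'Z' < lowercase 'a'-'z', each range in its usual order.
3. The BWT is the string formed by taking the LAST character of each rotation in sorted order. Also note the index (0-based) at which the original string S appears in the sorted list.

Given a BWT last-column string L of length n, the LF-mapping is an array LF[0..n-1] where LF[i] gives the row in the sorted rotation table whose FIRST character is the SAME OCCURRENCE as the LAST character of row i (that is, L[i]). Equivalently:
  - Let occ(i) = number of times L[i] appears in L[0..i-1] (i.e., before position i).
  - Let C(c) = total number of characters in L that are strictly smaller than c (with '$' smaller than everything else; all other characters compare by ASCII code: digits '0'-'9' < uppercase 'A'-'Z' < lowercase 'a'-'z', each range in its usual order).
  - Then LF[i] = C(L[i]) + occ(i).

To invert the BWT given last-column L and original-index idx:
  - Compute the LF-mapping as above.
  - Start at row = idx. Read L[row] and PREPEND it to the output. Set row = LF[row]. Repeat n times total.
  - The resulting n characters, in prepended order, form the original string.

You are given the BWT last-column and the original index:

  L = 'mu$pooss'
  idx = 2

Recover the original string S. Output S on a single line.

LF mapping: 1 7 0 4 2 3 5 6
Walk LF starting at row 2, prepending L[row]:
  step 1: row=2, L[2]='$', prepend. Next row=LF[2]=0
  step 2: row=0, L[0]='m', prepend. Next row=LF[0]=1
  step 3: row=1, L[1]='u', prepend. Next row=LF[1]=7
  step 4: row=7, L[7]='s', prepend. Next row=LF[7]=6
  step 5: row=6, L[6]='s', prepend. Next row=LF[6]=5
  step 6: row=5, L[5]='o', prepend. Next row=LF[5]=3
  step 7: row=3, L[3]='p', prepend. Next row=LF[3]=4
  step 8: row=4, L[4]='o', prepend. Next row=LF[4]=2
Reversed output: opossum$

Answer: opossum$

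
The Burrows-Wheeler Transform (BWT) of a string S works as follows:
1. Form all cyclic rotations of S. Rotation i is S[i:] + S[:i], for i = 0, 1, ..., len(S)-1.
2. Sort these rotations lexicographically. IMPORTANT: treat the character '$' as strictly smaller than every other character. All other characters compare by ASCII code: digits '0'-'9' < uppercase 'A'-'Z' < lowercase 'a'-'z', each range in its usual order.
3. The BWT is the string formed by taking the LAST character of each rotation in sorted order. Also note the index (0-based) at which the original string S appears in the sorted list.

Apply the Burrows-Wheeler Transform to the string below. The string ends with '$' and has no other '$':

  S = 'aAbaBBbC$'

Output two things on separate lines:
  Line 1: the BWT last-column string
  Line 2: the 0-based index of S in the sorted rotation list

Answer: CaaBb$bBA
5

Derivation:
All 9 rotations (rotation i = S[i:]+S[:i]):
  rot[0] = aAbaBBbC$
  rot[1] = AbaBBbC$a
  rot[2] = baBBbC$aA
  rot[3] = aBBbC$aAb
  rot[4] = BBbC$aAba
  rot[5] = BbC$aAbaB
  rot[6] = bC$aAbaBB
  rot[7] = C$aAbaBBb
  rot[8] = $aAbaBBbC
Sorted (with $ < everything):
  sorted[0] = $aAbaBBbC  (last char: 'C')
  sorted[1] = AbaBBbC$a  (last char: 'a')
  sorted[2] = BBbC$aAba  (last char: 'a')
  sorted[3] = BbC$aAbaB  (last char: 'B')
  sorted[4] = C$aAbaBBb  (last char: 'b')
  sorted[5] = aAbaBBbC$  (last char: '$')
  sorted[6] = aBBbC$aAb  (last char: 'b')
  sorted[7] = bC$aAbaBB  (last char: 'B')
  sorted[8] = baBBbC$aA  (last char: 'A')
Last column: CaaBb$bBA
Original string S is at sorted index 5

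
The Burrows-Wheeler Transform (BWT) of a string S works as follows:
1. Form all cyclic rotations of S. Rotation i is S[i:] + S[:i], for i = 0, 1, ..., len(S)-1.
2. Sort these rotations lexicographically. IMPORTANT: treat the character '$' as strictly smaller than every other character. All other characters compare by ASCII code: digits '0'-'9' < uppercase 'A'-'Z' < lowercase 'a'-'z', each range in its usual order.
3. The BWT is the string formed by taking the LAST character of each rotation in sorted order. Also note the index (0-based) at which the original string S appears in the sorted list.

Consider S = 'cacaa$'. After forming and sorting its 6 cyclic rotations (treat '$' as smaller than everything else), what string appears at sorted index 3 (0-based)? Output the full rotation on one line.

Answer: acaa$c

Derivation:
All 6 rotations (rotation i = S[i:]+S[:i]):
  rot[0] = cacaa$
  rot[1] = acaa$c
  rot[2] = caa$ca
  rot[3] = aa$cac
  rot[4] = a$caca
  rot[5] = $cacaa
Sorted (with $ < everything):
  sorted[0] = $cacaa
  sorted[1] = a$caca
  sorted[2] = aa$cac
  sorted[3] = acaa$c
  sorted[4] = caa$ca
  sorted[5] = cacaa$
sorted[3] = acaa$c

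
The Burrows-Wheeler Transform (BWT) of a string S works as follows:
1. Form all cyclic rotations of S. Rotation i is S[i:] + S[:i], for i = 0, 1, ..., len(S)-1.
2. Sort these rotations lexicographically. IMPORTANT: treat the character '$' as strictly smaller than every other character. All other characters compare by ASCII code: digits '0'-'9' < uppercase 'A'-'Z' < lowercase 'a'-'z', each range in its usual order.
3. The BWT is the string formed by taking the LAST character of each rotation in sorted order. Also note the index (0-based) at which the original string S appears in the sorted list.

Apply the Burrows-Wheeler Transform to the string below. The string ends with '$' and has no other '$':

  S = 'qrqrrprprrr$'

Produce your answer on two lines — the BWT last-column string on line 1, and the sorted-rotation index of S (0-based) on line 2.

All 12 rotations (rotation i = S[i:]+S[:i]):
  rot[0] = qrqrrprprrr$
  rot[1] = rqrrprprrr$q
  rot[2] = qrrprprrr$qr
  rot[3] = rrprprrr$qrq
  rot[4] = rprprrr$qrqr
  rot[5] = prprrr$qrqrr
  rot[6] = rprrr$qrqrrp
  rot[7] = prrr$qrqrrpr
  rot[8] = rrr$qrqrrprp
  rot[9] = rr$qrqrrprpr
  rot[10] = r$qrqrrprprr
  rot[11] = $qrqrrprprrr
Sorted (with $ < everything):
  sorted[0] = $qrqrrprprrr  (last char: 'r')
  sorted[1] = prprrr$qrqrr  (last char: 'r')
  sorted[2] = prrr$qrqrrpr  (last char: 'r')
  sorted[3] = qrqrrprprrr$  (last char: '$')
  sorted[4] = qrrprprrr$qr  (last char: 'r')
  sorted[5] = r$qrqrrprprr  (last char: 'r')
  sorted[6] = rprprrr$qrqr  (last char: 'r')
  sorted[7] = rprrr$qrqrrp  (last char: 'p')
  sorted[8] = rqrrprprrr$q  (last char: 'q')
  sorted[9] = rr$qrqrrprpr  (last char: 'r')
  sorted[10] = rrprprrr$qrq  (last char: 'q')
  sorted[11] = rrr$qrqrrprp  (last char: 'p')
Last column: rrr$rrrpqrqp
Original string S is at sorted index 3

Answer: rrr$rrrpqrqp
3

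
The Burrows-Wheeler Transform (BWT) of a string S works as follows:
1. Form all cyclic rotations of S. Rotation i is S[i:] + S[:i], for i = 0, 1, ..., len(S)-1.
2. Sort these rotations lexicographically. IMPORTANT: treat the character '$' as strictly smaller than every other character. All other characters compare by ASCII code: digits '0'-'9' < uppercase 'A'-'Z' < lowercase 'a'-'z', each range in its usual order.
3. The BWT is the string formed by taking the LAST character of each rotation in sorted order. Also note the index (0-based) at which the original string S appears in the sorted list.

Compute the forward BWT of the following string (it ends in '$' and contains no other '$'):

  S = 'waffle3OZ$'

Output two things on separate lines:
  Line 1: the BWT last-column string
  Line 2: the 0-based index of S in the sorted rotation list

Answer: Ze3Owlaff$
9

Derivation:
All 10 rotations (rotation i = S[i:]+S[:i]):
  rot[0] = waffle3OZ$
  rot[1] = affle3OZ$w
  rot[2] = ffle3OZ$wa
  rot[3] = fle3OZ$waf
  rot[4] = le3OZ$waff
  rot[5] = e3OZ$waffl
  rot[6] = 3OZ$waffle
  rot[7] = OZ$waffle3
  rot[8] = Z$waffle3O
  rot[9] = $waffle3OZ
Sorted (with $ < everything):
  sorted[0] = $waffle3OZ  (last char: 'Z')
  sorted[1] = 3OZ$waffle  (last char: 'e')
  sorted[2] = OZ$waffle3  (last char: '3')
  sorted[3] = Z$waffle3O  (last char: 'O')
  sorted[4] = affle3OZ$w  (last char: 'w')
  sorted[5] = e3OZ$waffl  (last char: 'l')
  sorted[6] = ffle3OZ$wa  (last char: 'a')
  sorted[7] = fle3OZ$waf  (last char: 'f')
  sorted[8] = le3OZ$waff  (last char: 'f')
  sorted[9] = waffle3OZ$  (last char: '$')
Last column: Ze3Owlaff$
Original string S is at sorted index 9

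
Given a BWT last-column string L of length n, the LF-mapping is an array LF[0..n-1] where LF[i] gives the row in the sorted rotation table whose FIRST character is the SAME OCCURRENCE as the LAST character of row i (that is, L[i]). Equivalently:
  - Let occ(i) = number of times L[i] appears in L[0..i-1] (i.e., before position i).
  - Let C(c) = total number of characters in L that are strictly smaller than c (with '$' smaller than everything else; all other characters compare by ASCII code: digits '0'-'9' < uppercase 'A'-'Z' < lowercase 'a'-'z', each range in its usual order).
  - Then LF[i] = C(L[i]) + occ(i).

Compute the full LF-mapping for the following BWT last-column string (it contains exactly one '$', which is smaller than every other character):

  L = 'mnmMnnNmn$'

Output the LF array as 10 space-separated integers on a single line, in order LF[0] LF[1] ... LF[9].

Answer: 3 6 4 1 7 8 2 5 9 0

Derivation:
Char counts: '$':1, 'M':1, 'N':1, 'm':3, 'n':4
C (first-col start): C('$')=0, C('M')=1, C('N')=2, C('m')=3, C('n')=6
L[0]='m': occ=0, LF[0]=C('m')+0=3+0=3
L[1]='n': occ=0, LF[1]=C('n')+0=6+0=6
L[2]='m': occ=1, LF[2]=C('m')+1=3+1=4
L[3]='M': occ=0, LF[3]=C('M')+0=1+0=1
L[4]='n': occ=1, LF[4]=C('n')+1=6+1=7
L[5]='n': occ=2, LF[5]=C('n')+2=6+2=8
L[6]='N': occ=0, LF[6]=C('N')+0=2+0=2
L[7]='m': occ=2, LF[7]=C('m')+2=3+2=5
L[8]='n': occ=3, LF[8]=C('n')+3=6+3=9
L[9]='$': occ=0, LF[9]=C('$')+0=0+0=0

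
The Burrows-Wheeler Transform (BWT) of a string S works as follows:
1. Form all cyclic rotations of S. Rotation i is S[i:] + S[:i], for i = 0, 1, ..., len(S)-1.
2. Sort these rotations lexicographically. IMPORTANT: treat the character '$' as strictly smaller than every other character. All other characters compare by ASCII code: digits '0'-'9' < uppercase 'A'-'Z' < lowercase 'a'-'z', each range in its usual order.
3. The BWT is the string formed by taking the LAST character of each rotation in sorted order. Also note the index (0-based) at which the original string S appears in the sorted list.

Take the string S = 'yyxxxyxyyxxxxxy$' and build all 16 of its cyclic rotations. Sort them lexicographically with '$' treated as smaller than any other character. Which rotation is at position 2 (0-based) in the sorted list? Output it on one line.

All 16 rotations (rotation i = S[i:]+S[:i]):
  rot[0] = yyxxxyxyyxxxxxy$
  rot[1] = yxxxyxyyxxxxxy$y
  rot[2] = xxxyxyyxxxxxy$yy
  rot[3] = xxyxyyxxxxxy$yyx
  rot[4] = xyxyyxxxxxy$yyxx
  rot[5] = yxyyxxxxxy$yyxxx
  rot[6] = xyyxxxxxy$yyxxxy
  rot[7] = yyxxxxxy$yyxxxyx
  rot[8] = yxxxxxy$yyxxxyxy
  rot[9] = xxxxxy$yyxxxyxyy
  rot[10] = xxxxy$yyxxxyxyyx
  rot[11] = xxxy$yyxxxyxyyxx
  rot[12] = xxy$yyxxxyxyyxxx
  rot[13] = xy$yyxxxyxyyxxxx
  rot[14] = y$yyxxxyxyyxxxxx
  rot[15] = $yyxxxyxyyxxxxxy
Sorted (with $ < everything):
  sorted[0] = $yyxxxyxyyxxxxxy
  sorted[1] = xxxxxy$yyxxxyxyy
  sorted[2] = xxxxy$yyxxxyxyyx
  sorted[3] = xxxy$yyxxxyxyyxx
  sorted[4] = xxxyxyyxxxxxy$yy
  sorted[5] = xxy$yyxxxyxyyxxx
  sorted[6] = xxyxyyxxxxxy$yyx
  sorted[7] = xy$yyxxxyxyyxxxx
  sorted[8] = xyxyyxxxxxy$yyxx
  sorted[9] = xyyxxxxxy$yyxxxy
  sorted[10] = y$yyxxxyxyyxxxxx
  sorted[11] = yxxxxxy$yyxxxyxy
  sorted[12] = yxxxyxyyxxxxxy$y
  sorted[13] = yxyyxxxxxy$yyxxx
  sorted[14] = yyxxxxxy$yyxxxyx
  sorted[15] = yyxxxyxyyxxxxxy$
sorted[2] = xxxxy$yyxxxyxyyx

Answer: xxxxy$yyxxxyxyyx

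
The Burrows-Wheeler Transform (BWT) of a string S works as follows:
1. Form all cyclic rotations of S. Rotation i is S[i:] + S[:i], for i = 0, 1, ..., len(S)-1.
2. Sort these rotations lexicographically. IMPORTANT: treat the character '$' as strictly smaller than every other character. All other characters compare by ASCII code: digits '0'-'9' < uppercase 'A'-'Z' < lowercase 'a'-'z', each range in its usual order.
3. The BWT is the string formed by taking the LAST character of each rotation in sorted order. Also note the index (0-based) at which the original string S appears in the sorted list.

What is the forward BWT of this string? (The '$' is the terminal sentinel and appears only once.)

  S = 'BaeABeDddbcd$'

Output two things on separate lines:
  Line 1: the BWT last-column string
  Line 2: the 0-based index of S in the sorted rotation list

All 13 rotations (rotation i = S[i:]+S[:i]):
  rot[0] = BaeABeDddbcd$
  rot[1] = aeABeDddbcd$B
  rot[2] = eABeDddbcd$Ba
  rot[3] = ABeDddbcd$Bae
  rot[4] = BeDddbcd$BaeA
  rot[5] = eDddbcd$BaeAB
  rot[6] = Dddbcd$BaeABe
  rot[7] = ddbcd$BaeABeD
  rot[8] = dbcd$BaeABeDd
  rot[9] = bcd$BaeABeDdd
  rot[10] = cd$BaeABeDddb
  rot[11] = d$BaeABeDddbc
  rot[12] = $BaeABeDddbcd
Sorted (with $ < everything):
  sorted[0] = $BaeABeDddbcd  (last char: 'd')
  sorted[1] = ABeDddbcd$Bae  (last char: 'e')
  sorted[2] = BaeABeDddbcd$  (last char: '$')
  sorted[3] = BeDddbcd$BaeA  (last char: 'A')
  sorted[4] = Dddbcd$BaeABe  (last char: 'e')
  sorted[5] = aeABeDddbcd$B  (last char: 'B')
  sorted[6] = bcd$BaeABeDdd  (last char: 'd')
  sorted[7] = cd$BaeABeDddb  (last char: 'b')
  sorted[8] = d$BaeABeDddbc  (last char: 'c')
  sorted[9] = dbcd$BaeABeDd  (last char: 'd')
  sorted[10] = ddbcd$BaeABeD  (last char: 'D')
  sorted[11] = eABeDddbcd$Ba  (last char: 'a')
  sorted[12] = eDddbcd$BaeAB  (last char: 'B')
Last column: de$AeBdbcdDaB
Original string S is at sorted index 2

Answer: de$AeBdbcdDaB
2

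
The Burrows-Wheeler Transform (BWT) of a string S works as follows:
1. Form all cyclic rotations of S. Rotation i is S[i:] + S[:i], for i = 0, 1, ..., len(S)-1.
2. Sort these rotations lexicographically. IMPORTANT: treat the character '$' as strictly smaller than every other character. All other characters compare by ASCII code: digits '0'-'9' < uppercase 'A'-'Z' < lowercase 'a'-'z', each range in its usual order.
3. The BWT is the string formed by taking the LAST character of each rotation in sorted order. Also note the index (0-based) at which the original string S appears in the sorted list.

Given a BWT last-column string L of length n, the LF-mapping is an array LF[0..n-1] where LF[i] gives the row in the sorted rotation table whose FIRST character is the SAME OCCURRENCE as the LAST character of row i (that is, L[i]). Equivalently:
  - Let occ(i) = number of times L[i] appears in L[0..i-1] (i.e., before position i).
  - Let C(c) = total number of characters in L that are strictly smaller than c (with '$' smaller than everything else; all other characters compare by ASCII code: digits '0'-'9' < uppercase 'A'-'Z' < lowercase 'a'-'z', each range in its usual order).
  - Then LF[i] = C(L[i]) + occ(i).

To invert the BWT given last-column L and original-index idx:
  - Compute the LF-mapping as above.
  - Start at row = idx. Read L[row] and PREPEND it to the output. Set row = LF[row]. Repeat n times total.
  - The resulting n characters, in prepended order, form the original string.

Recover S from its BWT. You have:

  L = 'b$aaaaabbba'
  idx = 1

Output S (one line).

LF mapping: 7 0 1 2 3 4 5 8 9 10 6
Walk LF starting at row 1, prepending L[row]:
  step 1: row=1, L[1]='$', prepend. Next row=LF[1]=0
  step 2: row=0, L[0]='b', prepend. Next row=LF[0]=7
  step 3: row=7, L[7]='b', prepend. Next row=LF[7]=8
  step 4: row=8, L[8]='b', prepend. Next row=LF[8]=9
  step 5: row=9, L[9]='b', prepend. Next row=LF[9]=10
  step 6: row=10, L[10]='a', prepend. Next row=LF[10]=6
  step 7: row=6, L[6]='a', prepend. Next row=LF[6]=5
  step 8: row=5, L[5]='a', prepend. Next row=LF[5]=4
  step 9: row=4, L[4]='a', prepend. Next row=LF[4]=3
  step 10: row=3, L[3]='a', prepend. Next row=LF[3]=2
  step 11: row=2, L[2]='a', prepend. Next row=LF[2]=1
Reversed output: aaaaaabbbb$

Answer: aaaaaabbbb$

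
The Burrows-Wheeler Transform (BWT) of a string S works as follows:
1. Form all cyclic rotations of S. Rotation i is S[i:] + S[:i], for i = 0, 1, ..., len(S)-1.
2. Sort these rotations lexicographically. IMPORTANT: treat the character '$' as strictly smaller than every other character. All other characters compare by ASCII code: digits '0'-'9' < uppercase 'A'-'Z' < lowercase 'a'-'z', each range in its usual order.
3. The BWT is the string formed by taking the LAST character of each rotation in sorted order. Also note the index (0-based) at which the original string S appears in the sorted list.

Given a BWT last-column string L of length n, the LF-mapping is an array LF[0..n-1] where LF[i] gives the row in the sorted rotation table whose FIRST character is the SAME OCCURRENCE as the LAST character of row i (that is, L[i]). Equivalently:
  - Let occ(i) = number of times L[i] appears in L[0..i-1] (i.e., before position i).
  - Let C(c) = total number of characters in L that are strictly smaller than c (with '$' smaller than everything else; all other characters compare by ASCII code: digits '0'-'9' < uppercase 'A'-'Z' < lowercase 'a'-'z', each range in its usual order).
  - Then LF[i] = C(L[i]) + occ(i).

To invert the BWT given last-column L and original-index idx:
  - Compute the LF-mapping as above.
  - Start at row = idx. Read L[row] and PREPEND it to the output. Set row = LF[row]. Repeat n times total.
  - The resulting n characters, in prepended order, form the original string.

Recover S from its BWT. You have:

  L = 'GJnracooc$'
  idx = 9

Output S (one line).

LF mapping: 1 2 6 9 3 4 7 8 5 0
Walk LF starting at row 9, prepending L[row]:
  step 1: row=9, L[9]='$', prepend. Next row=LF[9]=0
  step 2: row=0, L[0]='G', prepend. Next row=LF[0]=1
  step 3: row=1, L[1]='J', prepend. Next row=LF[1]=2
  step 4: row=2, L[2]='n', prepend. Next row=LF[2]=6
  step 5: row=6, L[6]='o', prepend. Next row=LF[6]=7
  step 6: row=7, L[7]='o', prepend. Next row=LF[7]=8
  step 7: row=8, L[8]='c', prepend. Next row=LF[8]=5
  step 8: row=5, L[5]='c', prepend. Next row=LF[5]=4
  step 9: row=4, L[4]='a', prepend. Next row=LF[4]=3
  step 10: row=3, L[3]='r', prepend. Next row=LF[3]=9
Reversed output: raccoonJG$

Answer: raccoonJG$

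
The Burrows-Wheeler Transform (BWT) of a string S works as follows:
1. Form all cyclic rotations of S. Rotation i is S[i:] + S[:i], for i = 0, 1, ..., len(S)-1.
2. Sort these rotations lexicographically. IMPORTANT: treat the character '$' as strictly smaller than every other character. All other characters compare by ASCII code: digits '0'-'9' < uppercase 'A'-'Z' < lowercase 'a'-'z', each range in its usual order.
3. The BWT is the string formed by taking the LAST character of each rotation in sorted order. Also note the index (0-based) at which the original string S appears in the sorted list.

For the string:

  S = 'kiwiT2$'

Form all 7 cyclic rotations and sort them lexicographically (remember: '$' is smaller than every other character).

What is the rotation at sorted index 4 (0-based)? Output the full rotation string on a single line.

All 7 rotations (rotation i = S[i:]+S[:i]):
  rot[0] = kiwiT2$
  rot[1] = iwiT2$k
  rot[2] = wiT2$ki
  rot[3] = iT2$kiw
  rot[4] = T2$kiwi
  rot[5] = 2$kiwiT
  rot[6] = $kiwiT2
Sorted (with $ < everything):
  sorted[0] = $kiwiT2
  sorted[1] = 2$kiwiT
  sorted[2] = T2$kiwi
  sorted[3] = iT2$kiw
  sorted[4] = iwiT2$k
  sorted[5] = kiwiT2$
  sorted[6] = wiT2$ki
sorted[4] = iwiT2$k

Answer: iwiT2$k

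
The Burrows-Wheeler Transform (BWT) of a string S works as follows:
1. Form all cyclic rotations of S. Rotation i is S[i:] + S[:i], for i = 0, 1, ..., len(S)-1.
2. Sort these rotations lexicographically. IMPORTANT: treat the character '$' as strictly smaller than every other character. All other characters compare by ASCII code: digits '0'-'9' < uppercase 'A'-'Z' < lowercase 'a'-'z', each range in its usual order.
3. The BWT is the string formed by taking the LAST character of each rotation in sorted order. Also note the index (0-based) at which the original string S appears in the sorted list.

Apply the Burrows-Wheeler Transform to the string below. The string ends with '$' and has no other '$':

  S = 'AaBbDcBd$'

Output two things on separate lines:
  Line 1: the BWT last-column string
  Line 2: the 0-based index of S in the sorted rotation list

Answer: d$acbABDB
1

Derivation:
All 9 rotations (rotation i = S[i:]+S[:i]):
  rot[0] = AaBbDcBd$
  rot[1] = aBbDcBd$A
  rot[2] = BbDcBd$Aa
  rot[3] = bDcBd$AaB
  rot[4] = DcBd$AaBb
  rot[5] = cBd$AaBbD
  rot[6] = Bd$AaBbDc
  rot[7] = d$AaBbDcB
  rot[8] = $AaBbDcBd
Sorted (with $ < everything):
  sorted[0] = $AaBbDcBd  (last char: 'd')
  sorted[1] = AaBbDcBd$  (last char: '$')
  sorted[2] = BbDcBd$Aa  (last char: 'a')
  sorted[3] = Bd$AaBbDc  (last char: 'c')
  sorted[4] = DcBd$AaBb  (last char: 'b')
  sorted[5] = aBbDcBd$A  (last char: 'A')
  sorted[6] = bDcBd$AaB  (last char: 'B')
  sorted[7] = cBd$AaBbD  (last char: 'D')
  sorted[8] = d$AaBbDcB  (last char: 'B')
Last column: d$acbABDB
Original string S is at sorted index 1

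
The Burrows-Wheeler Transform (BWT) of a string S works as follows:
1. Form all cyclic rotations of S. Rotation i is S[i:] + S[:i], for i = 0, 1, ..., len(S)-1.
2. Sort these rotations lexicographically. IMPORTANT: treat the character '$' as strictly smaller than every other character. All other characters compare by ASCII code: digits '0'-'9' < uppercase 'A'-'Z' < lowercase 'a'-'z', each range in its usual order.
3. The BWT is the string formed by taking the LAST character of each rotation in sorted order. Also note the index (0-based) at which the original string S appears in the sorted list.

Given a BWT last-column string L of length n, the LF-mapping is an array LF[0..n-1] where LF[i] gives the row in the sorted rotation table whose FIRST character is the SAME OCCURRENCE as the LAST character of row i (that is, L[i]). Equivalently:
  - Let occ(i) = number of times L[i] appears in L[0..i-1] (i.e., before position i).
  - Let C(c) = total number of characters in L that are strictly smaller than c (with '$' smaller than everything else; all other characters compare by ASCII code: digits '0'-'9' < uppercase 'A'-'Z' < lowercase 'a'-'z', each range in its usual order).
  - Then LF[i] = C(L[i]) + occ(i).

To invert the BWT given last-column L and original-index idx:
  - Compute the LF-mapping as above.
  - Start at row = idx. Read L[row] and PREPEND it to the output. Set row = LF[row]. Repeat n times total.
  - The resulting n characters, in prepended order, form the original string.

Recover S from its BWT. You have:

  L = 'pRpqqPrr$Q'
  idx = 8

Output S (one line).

LF mapping: 4 3 5 6 7 1 8 9 0 2
Walk LF starting at row 8, prepending L[row]:
  step 1: row=8, L[8]='$', prepend. Next row=LF[8]=0
  step 2: row=0, L[0]='p', prepend. Next row=LF[0]=4
  step 3: row=4, L[4]='q', prepend. Next row=LF[4]=7
  step 4: row=7, L[7]='r', prepend. Next row=LF[7]=9
  step 5: row=9, L[9]='Q', prepend. Next row=LF[9]=2
  step 6: row=2, L[2]='p', prepend. Next row=LF[2]=5
  step 7: row=5, L[5]='P', prepend. Next row=LF[5]=1
  step 8: row=1, L[1]='R', prepend. Next row=LF[1]=3
  step 9: row=3, L[3]='q', prepend. Next row=LF[3]=6
  step 10: row=6, L[6]='r', prepend. Next row=LF[6]=8
Reversed output: rqRPpQrqp$

Answer: rqRPpQrqp$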